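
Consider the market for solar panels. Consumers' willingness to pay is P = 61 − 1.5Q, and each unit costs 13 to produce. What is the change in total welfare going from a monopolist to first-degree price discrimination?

TS rises by 192

Monopoly sets MR = MC: 61 − 3Q = 13 ⇒ Q = 16, P = 61 − 1.5·16 = 37.
CS = ½·(61 − 37)·16 = 192; PS = (37 − 13)·16 = 384; TS = 576.
With perfect price discrimination, output is the efficient level Q = 32 (where demand meets MC), but every buyer pays their willingness to pay: CS = 0 and PS = total surplus.
TS = 768 (equal to competitive TS).
Change in total welfare: 768 − 576 = 192.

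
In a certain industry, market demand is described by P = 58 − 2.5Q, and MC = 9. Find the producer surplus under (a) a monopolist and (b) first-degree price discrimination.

Monopoly: PS = 240.1; Perfect PD: PS = 480.2

A monopolist chooses Q where MR = MC. MR = 58 − 5Q; setting this equal to 9 gives Q = 9.8 and P = 33.5.
PS = (33.5 − 9)·9.8 = 240.1.
With perfect price discrimination, output is the efficient level Q = 19.6 (where demand meets MC), but every buyer pays their willingness to pay: CS = 0 and PS = total surplus.
PS = ½·(58 − 9)·19.6 = 480.2.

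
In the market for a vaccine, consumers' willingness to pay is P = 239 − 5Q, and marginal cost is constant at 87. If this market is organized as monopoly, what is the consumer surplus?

A monopolist chooses Q where MR = MC. MR = 239 − 10Q; setting this equal to 87 gives Q = 15.2 and P = 163.
CS = ½·(239 − 163)·15.2 = 577.6.

CS = 577.6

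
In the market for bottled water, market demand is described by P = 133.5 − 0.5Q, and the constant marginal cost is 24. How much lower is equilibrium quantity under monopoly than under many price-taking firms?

Under competition P = MC = 24, so Q = (133.5 − 24)/0.5 = 219.
A monopolist chooses Q where MR = MC. MR = 133.5 − Q; setting this equal to 24 gives Q = 109.5 and P = 78.75.
Change in equilibrium quantity: 109.5 − 219 = −109.5.

Q falls by 109.5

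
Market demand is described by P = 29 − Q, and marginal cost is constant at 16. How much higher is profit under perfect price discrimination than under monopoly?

π rises by 42.25

Monopoly sets MR = MC: 29 − 2Q = 16 ⇒ Q = 6.5, P = 29 − 6.5 = 22.5.
Profit = (22.5 − 16)·6.5 = 42.25.
Under first-degree price discrimination the firm charges each unit its demand price and produces up to where P = MC, i.e. Q = 13. Consumer surplus is zero; producer surplus equals total surplus.
PS equals the full surplus area, 84.5. Profit = 84.5 = 84.5.
Change in profit: 84.5 − 42.25 = 42.25.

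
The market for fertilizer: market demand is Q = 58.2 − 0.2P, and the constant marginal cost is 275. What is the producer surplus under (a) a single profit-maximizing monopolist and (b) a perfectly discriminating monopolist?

Monopoly: PS = 12.8; Perfect PD: PS = 25.6

Inverting demand: P = 291 − 5Q.
Monopoly sets MR = MC: 291 − 10Q = 275 ⇒ Q = 1.6, P = 291 − 5·1.6 = 283.
PS = (283 − 275)·1.6 = 12.8.
A perfectly discriminating monopolist sells every unit with P(Q) ≥ MC(Q), so output equals the competitive quantity Q = 3.2. Each buyer pays their reservation price, so CS = 0 and the firm captures all surplus.
PS = ½·(291 − 275)·3.2 = 25.6.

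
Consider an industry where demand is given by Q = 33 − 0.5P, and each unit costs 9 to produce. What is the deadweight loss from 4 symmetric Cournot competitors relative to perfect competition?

Inverting demand: P = 66 − 2Q.
Under competition P = MC = 9, so Q = (66 − 9)/2 = 28.5.
In a 4-firm Cournot equilibrium, symmetry and the first-order condition give q = (66 − 9)/(10) = 5.7. So Q = 22.8 and P = 20.4.
DWL is the triangle between Q = 22.8 and Q = 28.5: ½·(28.5 − 22.8)·(20.4 − 9) = 32.49.

DWL = 32.49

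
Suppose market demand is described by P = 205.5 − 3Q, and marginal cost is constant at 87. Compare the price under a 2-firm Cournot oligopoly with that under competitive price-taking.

Cournot: P = 126.5; Competition: P = 87

With 2 symmetric Cournot firms, each firm's FOC gives 205.5 − 9q = 87, so q = 79/6, Q = 2·79/6 = 79/3, and P = 126.5.
Under competition P = MC = 87, so Q = (205.5 − 87)/3 = 39.5.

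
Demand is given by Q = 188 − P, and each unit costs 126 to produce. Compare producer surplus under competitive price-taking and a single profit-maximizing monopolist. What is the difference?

Inverting demand: P = 188 − Q.
Competitive firms price at marginal cost: P = 126, giving Q = 62.
PS = (126 − 126)·62 = 0.
The monopolist equates marginal revenue to marginal cost: 188 − 2Q = 126, so Q = 31. From demand, P = 157.
PS = (157 − 126)·31 = 961.
Change in producer surplus: 961 − 0 = 961.

PS rises by 961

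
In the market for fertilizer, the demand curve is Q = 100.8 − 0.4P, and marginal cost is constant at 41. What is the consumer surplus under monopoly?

CS = 2226.05

Inverting demand: P = 252 − 2.5Q.
The monopolist equates marginal revenue to marginal cost: 252 − 5Q = 41, so Q = 42.2. From demand, P = 146.5.
CS = ½·(252 − 146.5)·42.2 = 2226.05.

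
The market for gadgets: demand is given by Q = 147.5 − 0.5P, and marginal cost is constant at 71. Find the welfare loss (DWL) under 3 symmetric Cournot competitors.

DWL = 784

Inverting demand: P = 295 − 2Q.
Perfect competition: P = MC = 71, so 295 − 2Q = 71 and Q = 112.
In a 3-firm Cournot equilibrium, symmetry and the first-order condition give q = (295 − 71)/(8) = 28. So Q = 84 and P = 127.
DWL is the triangle between Q = 84 and Q = 112: ½·(112 − 84)·(127 − 71) = 784.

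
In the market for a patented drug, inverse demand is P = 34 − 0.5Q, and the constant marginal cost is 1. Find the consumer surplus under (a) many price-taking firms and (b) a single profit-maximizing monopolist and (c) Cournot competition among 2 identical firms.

Competition: CS = 1089; Monopoly: CS = 272.25; Cournot: CS = 484

Competitive firms price at marginal cost: P = 1, giving Q = 66.
CS = ½·(34 − 1)·66 = 1089.
The monopolist equates marginal revenue to marginal cost: 34 − Q = 1, so Q = 33. From demand, P = 17.5.
CS = ½·(34 − 17.5)·33 = 272.25.
Cournot with 2 identical firms: the symmetric best-response condition is 34 − 1.5q = 1. Each firm produces q = 22, total output Q = 44, price P = 12.
CS = ½·(34 − 12)·44 = 484.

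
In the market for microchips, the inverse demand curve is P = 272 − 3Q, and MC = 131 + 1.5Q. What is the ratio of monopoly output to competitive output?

Q_m/Q_c = 0.6

The monopolist equates marginal revenue to marginal cost: 272 − 6Q = 131 + 1.5Q, so Q = 18.8. From demand, P = 215.6.
Competitive equilibrium sets price equal to marginal cost: 272 − 3Q = 131 + 1.5Q, so Q = 94/3 and P = 178.
Ratio Q_m/Q_c = 18.8/(94/3) = 0.6.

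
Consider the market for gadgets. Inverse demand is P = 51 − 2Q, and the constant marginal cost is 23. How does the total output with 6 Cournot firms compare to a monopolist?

Cournot: Q = 12; Monopoly: Q = 7

In a 6-firm Cournot equilibrium, symmetry and the first-order condition give q = (51 − 23)/(14) = 2. So Q = 12 and P = 27.
Monopoly sets MR = MC: 51 − 4Q = 23 ⇒ Q = 7, P = 51 − 2·7 = 37.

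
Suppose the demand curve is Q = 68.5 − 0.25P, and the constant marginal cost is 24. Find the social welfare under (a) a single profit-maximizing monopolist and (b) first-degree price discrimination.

Monopoly: TS = 5859.375; Perfect PD: TS = 7812.5

Inverting demand: P = 274 − 4Q.
Monopoly sets MR = MC: 274 − 8Q = 24 ⇒ Q = 31.25, P = 274 − 4·31.25 = 149.
CS = ½·(274 − 149)·31.25 = 1953.125; PS = (149 − 24)·31.25 = 3906.25; TS = 5859.375.
Under first-degree price discrimination the firm charges each unit its demand price and produces up to where P = MC, i.e. Q = 62.5. Consumer surplus is zero; producer surplus equals total surplus.
TS = 7812.5 (equal to competitive TS).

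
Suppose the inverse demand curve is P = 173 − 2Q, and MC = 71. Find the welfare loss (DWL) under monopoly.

DWL = 650.25

Perfect competition: P = MC = 71, so 173 − 2Q = 71 and Q = 51.
A monopolist chooses Q where MR = MC. MR = 173 − 4Q; setting this equal to 71 gives Q = 25.5 and P = 122.
DWL is the triangle between Q = 25.5 and Q = 51: ½·(51 − 25.5)·(122 − 71) = 650.25.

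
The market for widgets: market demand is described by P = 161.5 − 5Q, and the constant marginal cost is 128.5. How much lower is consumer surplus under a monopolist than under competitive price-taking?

CS falls by 81.675

Perfect competition: P = MC = 128.5, so 161.5 − 5Q = 128.5 and Q = 6.6.
CS = ½·(161.5 − 128.5)·6.6 = 108.9.
The monopolist equates marginal revenue to marginal cost: 161.5 − 10Q = 128.5, so Q = 3.3. From demand, P = 145.
CS = ½·(161.5 − 145)·3.3 = 27.225.
Change in consumer surplus: 27.225 − 108.9 = −81.675.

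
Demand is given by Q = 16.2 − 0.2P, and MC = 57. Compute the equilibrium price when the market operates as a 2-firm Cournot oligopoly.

Inverting demand: P = 81 − 5Q.
With 2 symmetric Cournot firms, each firm's FOC gives 81 − 15q = 57, so q = 1.6, Q = 2·1.6 = 3.2, and P = 65.

P = 65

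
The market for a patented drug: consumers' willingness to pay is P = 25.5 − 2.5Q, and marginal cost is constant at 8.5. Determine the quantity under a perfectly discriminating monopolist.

A perfectly discriminating monopolist sells every unit with P(Q) ≥ MC(Q), so output equals the competitive quantity Q = 6.8. Each buyer pays their reservation price, so CS = 0 and the firm captures all surplus.

Q = 6.8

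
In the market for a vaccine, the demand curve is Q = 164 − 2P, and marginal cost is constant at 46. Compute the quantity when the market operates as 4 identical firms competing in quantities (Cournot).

Q = 57.6

Inverting demand: P = 82 − 0.5Q.
In a 4-firm Cournot equilibrium, symmetry and the first-order condition give q = (82 − 46)/(2.5) = 14.4. So Q = 57.6 and P = 53.2.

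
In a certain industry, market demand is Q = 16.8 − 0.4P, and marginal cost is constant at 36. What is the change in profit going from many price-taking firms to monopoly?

Inverting demand: P = 42 − 2.5Q.
Competitive firms price at marginal cost: P = 36, giving Q = 2.4.
Profit = (36 − 36)·2.4 = 0.
Monopoly sets MR = MC: 42 − 5Q = 36 ⇒ Q = 1.2, P = 42 − 2.5·1.2 = 39.
Profit = (39 − 36)·1.2 = 3.6.
Change in profit: 3.6 − 0 = 3.6.

Profit rises by 3.6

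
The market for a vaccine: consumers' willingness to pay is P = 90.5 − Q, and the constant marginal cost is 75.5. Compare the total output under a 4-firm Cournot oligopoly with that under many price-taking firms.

Cournot: Q = 12; Competition: Q = 15

With 4 symmetric Cournot firms, each firm's FOC gives 90.5 − 5q = 75.5, so q = 3, Q = 4·3 = 12, and P = 78.5.
Competitive firms price at marginal cost: P = 75.5, giving Q = 15.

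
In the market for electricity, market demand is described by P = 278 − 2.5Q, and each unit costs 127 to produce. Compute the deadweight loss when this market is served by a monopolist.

Competitive firms price at marginal cost: P = 127, giving Q = 60.4.
Monopoly sets MR = MC: 278 − 5Q = 127 ⇒ Q = 30.2, P = 278 − 2.5·30.2 = 202.5.
DWL is the triangle between Q = 30.2 and Q = 60.4: ½·(60.4 − 30.2)·(202.5 − 127) = 1140.05.

DWL = 1140.05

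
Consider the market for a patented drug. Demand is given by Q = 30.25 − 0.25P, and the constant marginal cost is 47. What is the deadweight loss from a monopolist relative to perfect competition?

DWL = 171.125

Inverting demand: P = 121 − 4Q.
Competitive firms price at marginal cost: P = 47, giving Q = 18.5.
The monopolist equates marginal revenue to marginal cost: 121 − 8Q = 47, so Q = 9.25. From demand, P = 84.
DWL is the triangle between Q = 9.25 and Q = 18.5: ½·(18.5 − 9.25)·(84 − 47) = 171.125.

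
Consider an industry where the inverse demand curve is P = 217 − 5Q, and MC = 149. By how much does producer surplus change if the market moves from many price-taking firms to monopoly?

PS rises by 231.2

Competitive firms price at marginal cost: P = 149, giving Q = 13.6.
PS = (149 − 149)·13.6 = 0.
The monopolist equates marginal revenue to marginal cost: 217 − 10Q = 149, so Q = 6.8. From demand, P = 183.
PS = (183 − 149)·6.8 = 231.2.
Change in producer surplus: 231.2 − 0 = 231.2.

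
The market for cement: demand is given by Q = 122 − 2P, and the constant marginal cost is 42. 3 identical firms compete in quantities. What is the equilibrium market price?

Inverting demand: P = 61 − 0.5Q.
Cournot with 3 identical firms: the symmetric best-response condition is 61 − 2q = 42. Each firm produces q = 9.5, total output Q = 28.5, price P = 46.75.

P = 46.75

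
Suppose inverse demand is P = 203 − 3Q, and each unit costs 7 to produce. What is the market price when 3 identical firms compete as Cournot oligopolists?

P = 56

With 3 symmetric Cournot firms, each firm's FOC gives 203 − 12q = 7, so q = 49/3, Q = 3·49/3 = 49, and P = 56.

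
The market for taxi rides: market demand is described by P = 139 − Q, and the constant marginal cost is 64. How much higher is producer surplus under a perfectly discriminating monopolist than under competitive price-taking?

PS rises by 2812.5

Competitive firms price at marginal cost: P = 64, giving Q = 75.
PS = (64 − 64)·75 = 0.
Under first-degree price discrimination the firm charges each unit its demand price and produces up to where P = MC, i.e. Q = 75. Consumer surplus is zero; producer surplus equals total surplus.
PS = ½·(139 − 64)·75 = 2812.5.
Change in producer surplus: 2812.5 − 0 = 2812.5.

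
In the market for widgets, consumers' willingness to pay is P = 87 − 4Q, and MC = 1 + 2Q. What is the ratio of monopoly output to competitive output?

Q_m/Q_c = 0.6

A monopolist chooses Q where MR = MC. MR = 87 − 8Q; setting this equal to 1 + 2Q gives Q = 8.6 and P = 52.6.
Competitive equilibrium sets price equal to marginal cost: 87 − 4Q = 1 + 2Q, so Q = 43/3 and P = 89/3.
Ratio Q_m/Q_c = 8.6/(43/3) = 0.6.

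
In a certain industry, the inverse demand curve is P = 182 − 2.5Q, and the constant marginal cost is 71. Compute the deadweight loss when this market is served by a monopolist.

Perfect competition: P = MC = 71, so 182 − 2.5Q = 71 and Q = 44.4.
The monopolist equates marginal revenue to marginal cost: 182 − 5Q = 71, so Q = 22.2. From demand, P = 126.5.
DWL is the triangle between Q = 22.2 and Q = 44.4: ½·(44.4 − 22.2)·(126.5 − 71) = 616.05.

DWL = 616.05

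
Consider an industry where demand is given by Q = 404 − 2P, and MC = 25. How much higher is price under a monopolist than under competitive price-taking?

P rises by 88.5

Inverting demand: P = 202 − 0.5Q.
Perfect competition: P = MC = 25, so 202 − 0.5Q = 25 and Q = 354.
A monopolist chooses Q where MR = MC. MR = 202 − Q; setting this equal to 25 gives Q = 177 and P = 113.5.
Change in price: 113.5 − 25 = 88.5.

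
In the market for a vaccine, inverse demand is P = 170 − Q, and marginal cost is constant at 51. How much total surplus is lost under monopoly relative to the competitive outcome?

DWL = 1770.125

Perfect competition: P = MC = 51, so 170 − Q = 51 and Q = 119.
Monopoly sets MR = MC: 170 − 2Q = 51 ⇒ Q = 59.5, P = 170 − 59.5 = 110.5.
DWL is the triangle between Q = 59.5 and Q = 119: ½·(119 − 59.5)·(110.5 − 51) = 1770.125.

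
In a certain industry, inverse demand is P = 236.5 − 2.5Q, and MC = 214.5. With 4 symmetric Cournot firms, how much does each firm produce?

With 4 symmetric Cournot firms, each firm's FOC gives 236.5 − 12.5q = 214.5, so q = 1.76, Q = 4·1.76 = 7.04, and P = 218.9.

q_i = 1.76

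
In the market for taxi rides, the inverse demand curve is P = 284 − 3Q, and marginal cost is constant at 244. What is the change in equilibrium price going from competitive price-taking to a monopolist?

P rises by 20

Competitive firms price at marginal cost: P = 244, giving Q = 40/3.
Monopoly sets MR = MC: 284 − 6Q = 244 ⇒ Q = 20/3, P = 284 − 3·20/3 = 264.
Change in equilibrium price: 264 − 244 = 20.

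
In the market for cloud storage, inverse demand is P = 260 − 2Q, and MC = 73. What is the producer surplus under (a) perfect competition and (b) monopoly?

Competition: PS = 0; Monopoly: PS = 4371.125

Under competition P = MC = 73, so Q = (260 − 73)/2 = 93.5.
PS = (73 − 73)·93.5 = 0.
A monopolist chooses Q where MR = MC. MR = 260 − 4Q; setting this equal to 73 gives Q = 46.75 and P = 166.5.
PS = (166.5 − 73)·46.75 = 4371.125.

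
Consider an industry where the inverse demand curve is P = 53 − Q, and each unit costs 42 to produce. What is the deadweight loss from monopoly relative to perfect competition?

Competitive firms price at marginal cost: P = 42, giving Q = 11.
A monopolist chooses Q where MR = MC. MR = 53 − 2Q; setting this equal to 42 gives Q = 5.5 and P = 47.5.
DWL is the triangle between Q = 5.5 and Q = 11: ½·(11 − 5.5)·(47.5 − 42) = 15.125.

DWL = 15.125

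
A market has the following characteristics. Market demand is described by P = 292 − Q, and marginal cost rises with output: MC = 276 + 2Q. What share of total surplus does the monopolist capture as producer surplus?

PS/TS = 0.8

Monopoly sets MR = MC: 292 − 2Q = 276 + 2Q ⇒ Q = 4, P = 292 − 4 = 288.
CS = ½·(292 − 288)·4 = 8.
PS = P·Q − VC(Q) = 288·4 − (276·4 + ½·2·4²) = 32.
Share captured = PS/TS = 32/40 = 0.8.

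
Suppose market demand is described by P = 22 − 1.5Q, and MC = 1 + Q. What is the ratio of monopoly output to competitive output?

Q_m/Q_c = 0.625

A monopolist chooses Q where MR = MC. MR = 22 − 3Q; setting this equal to 1 + Q gives Q = 5.25 and P = 14.125.
Competitive equilibrium sets price equal to marginal cost: 22 − 1.5Q = 1 + Q, so Q = 8.4 and P = 9.4.
Ratio Q_m/Q_c = 5.25/8.4 = 0.625.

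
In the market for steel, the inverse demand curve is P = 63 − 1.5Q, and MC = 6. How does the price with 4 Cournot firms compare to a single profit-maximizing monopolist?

With 4 symmetric Cournot firms, each firm's FOC gives 63 − 7.5q = 6, so q = 7.6, Q = 4·7.6 = 30.4, and P = 17.4.
Monopoly sets MR = MC: 63 − 3Q = 6 ⇒ Q = 19, P = 63 − 1.5·19 = 34.5.

Cournot: P = 17.4; Monopoly: P = 34.5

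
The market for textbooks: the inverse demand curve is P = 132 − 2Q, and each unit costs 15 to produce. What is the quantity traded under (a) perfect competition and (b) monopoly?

Competition: Q = 58.5; Monopoly: Q = 29.25

Perfect competition: P = MC = 15, so 132 − 2Q = 15 and Q = 58.5.
The monopolist equates marginal revenue to marginal cost: 132 − 4Q = 15, so Q = 29.25. From demand, P = 73.5.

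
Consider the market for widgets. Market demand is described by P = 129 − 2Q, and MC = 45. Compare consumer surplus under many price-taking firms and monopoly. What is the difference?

Under competition P = MC = 45, so Q = (129 − 45)/2 = 42.
CS = ½·(129 − 45)·42 = 1764.
A monopolist chooses Q where MR = MC. MR = 129 − 4Q; setting this equal to 45 gives Q = 21 and P = 87.
CS = ½·(129 − 87)·21 = 441.
Change in consumer surplus: 441 − 1764 = −1323.

CS falls by 1323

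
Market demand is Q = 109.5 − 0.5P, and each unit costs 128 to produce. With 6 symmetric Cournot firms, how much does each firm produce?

q_i = 6.5

Inverting demand: P = 219 − 2Q.
Cournot with 6 identical firms: the symmetric best-response condition is 219 − 14q = 128. Each firm produces q = 6.5, total output Q = 39, price P = 141.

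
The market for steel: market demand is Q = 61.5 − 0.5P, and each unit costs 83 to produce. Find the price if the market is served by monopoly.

P = 103

Inverting demand: P = 123 − 2Q.
The monopolist equates marginal revenue to marginal cost: 123 − 4Q = 83, so Q = 10. From demand, P = 103.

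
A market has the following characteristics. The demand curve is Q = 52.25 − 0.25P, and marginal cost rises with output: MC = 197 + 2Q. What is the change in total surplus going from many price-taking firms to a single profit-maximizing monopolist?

TS falls by 1.92

Inverting demand: P = 209 − 4Q.
Competitive equilibrium sets price equal to marginal cost: 209 − 4Q = 197 + 2Q, so Q = 2 and P = 201.
CS = ½·(209 − 201)·2 = 8; PS = (201·2 − 197·2 − ½·2·2²) = 4; TS = 12.
A monopolist chooses Q where MR = MC. MR = 209 − 8Q; setting this equal to 197 + 2Q gives Q = 1.2 and P = 204.2.
CS = ½·(209 − 204.2)·1.2 = 2.88; PS = (204.2·1.2 − 197·1.2 − ½·2·1.2²) = 7.2; TS = 10.08.
Change in total surplus: 10.08 − 12 = −1.92.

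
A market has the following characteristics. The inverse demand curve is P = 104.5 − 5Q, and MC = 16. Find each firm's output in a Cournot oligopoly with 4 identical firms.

With 4 symmetric Cournot firms, each firm's FOC gives 104.5 − 25q = 16, so q = 3.54, Q = 4·3.54 = 14.16, and P = 33.7.

q_i = 3.54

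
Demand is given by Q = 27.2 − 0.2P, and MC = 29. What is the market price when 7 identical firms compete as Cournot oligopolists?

P = 42.375

Inverting demand: P = 136 − 5Q.
With 7 symmetric Cournot firms, each firm's FOC gives 136 − 40q = 29, so q = 2.675, Q = 7·2.675 = 18.725, and P = 42.375.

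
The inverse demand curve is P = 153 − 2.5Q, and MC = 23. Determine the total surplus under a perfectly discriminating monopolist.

TS = 3380

A perfectly discriminating monopolist sells every unit with P(Q) ≥ MC(Q), so output equals the competitive quantity Q = 52. Each buyer pays their reservation price, so CS = 0 and the firm captures all surplus.
TS = 3380 (equal to competitive TS).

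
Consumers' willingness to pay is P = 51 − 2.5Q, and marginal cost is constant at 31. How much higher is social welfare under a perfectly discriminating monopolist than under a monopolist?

A monopolist chooses Q where MR = MC. MR = 51 − 5Q; setting this equal to 31 gives Q = 4 and P = 41.
CS = ½·(51 − 41)·4 = 20; PS = (41 − 31)·4 = 40; TS = 60.
Under first-degree price discrimination the firm charges each unit its demand price and produces up to where P = MC, i.e. Q = 8. Consumer surplus is zero; producer surplus equals total surplus.
TS = 80 (equal to competitive TS).
Change in social welfare: 80 − 60 = 20.

Social welfare rises by 20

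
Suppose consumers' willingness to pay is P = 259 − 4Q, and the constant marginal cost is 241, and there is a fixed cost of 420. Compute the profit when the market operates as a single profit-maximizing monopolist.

The monopolist equates marginal revenue to marginal cost: 259 − 8Q = 241, so Q = 2.25. From demand, P = 250.
Profit = (250 − 241)·2.25 − 420 = −399.75.

Profit = −399.75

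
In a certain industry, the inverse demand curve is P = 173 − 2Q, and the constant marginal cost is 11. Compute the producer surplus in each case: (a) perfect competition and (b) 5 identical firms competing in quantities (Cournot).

Competitive firms price at marginal cost: P = 11, giving Q = 81.
PS = (11 − 11)·81 = 0.
In a 5-firm Cournot equilibrium, symmetry and the first-order condition give q = (173 − 11)/(12) = 13.5. So Q = 67.5 and P = 38.
PS = (38 − 11)·67.5 = 1822.5.

Competition: PS = 0; Cournot: PS = 1822.5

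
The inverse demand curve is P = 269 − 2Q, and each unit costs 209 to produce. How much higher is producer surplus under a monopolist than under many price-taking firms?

Under competition P = MC = 209, so Q = (269 − 209)/2 = 30.
PS = (209 − 209)·30 = 0.
A monopolist chooses Q where MR = MC. MR = 269 − 4Q; setting this equal to 209 gives Q = 15 and P = 239.
PS = (239 − 209)·15 = 450.
Change in producer surplus: 450 − 0 = 450.

Producer surplus rises by 450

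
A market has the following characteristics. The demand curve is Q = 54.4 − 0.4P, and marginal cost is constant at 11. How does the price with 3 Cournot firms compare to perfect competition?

Cournot: P = 42.25; Competition: P = 11

Inverting demand: P = 136 − 2.5Q.
Cournot with 3 identical firms: the symmetric best-response condition is 136 − 10q = 11. Each firm produces q = 12.5, total output Q = 37.5, price P = 42.25.
Perfect competition: P = MC = 11, so 136 − 2.5Q = 11 and Q = 50.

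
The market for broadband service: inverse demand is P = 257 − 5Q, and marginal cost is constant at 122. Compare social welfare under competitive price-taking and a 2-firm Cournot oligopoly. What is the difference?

Perfect competition: P = MC = 122, so 257 − 5Q = 122 and Q = 27.
CS = ½·(257 − 122)·27 = 1822.5; PS = (122 − 122)·27 = 0; TS = 1822.5.
Cournot with 2 identical firms: the symmetric best-response condition is 257 − 15q = 122. Each firm produces q = 9, total output Q = 18, price P = 167.
CS = ½·(257 − 167)·18 = 810; PS = (167 − 122)·18 = 810; TS = 1620.
Change in social welfare: 1620 − 1822.5 = −202.5.

TS falls by 202.5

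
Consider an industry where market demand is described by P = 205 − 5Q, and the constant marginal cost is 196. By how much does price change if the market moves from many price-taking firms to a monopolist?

Price rises by 4.5

Perfect competition: P = MC = 196, so 205 − 5Q = 196 and Q = 1.8.
The monopolist equates marginal revenue to marginal cost: 205 − 10Q = 196, so Q = 0.9. From demand, P = 200.5.
Change in price: 200.5 − 196 = 4.5.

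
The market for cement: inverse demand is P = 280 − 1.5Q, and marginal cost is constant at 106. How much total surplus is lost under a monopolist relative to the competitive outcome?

DWL = 2523

Under competition P = MC = 106, so Q = (280 − 106)/1.5 = 116.
The monopolist equates marginal revenue to marginal cost: 280 − 3Q = 106, so Q = 58. From demand, P = 193.
DWL is the triangle between Q = 58 and Q = 116: ½·(116 − 58)·(193 − 106) = 2523.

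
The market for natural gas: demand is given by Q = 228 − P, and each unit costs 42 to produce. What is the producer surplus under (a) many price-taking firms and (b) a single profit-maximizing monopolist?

Competition: PS = 0; Monopoly: PS = 8649

Inverting demand: P = 228 − Q.
Perfect competition: P = MC = 42, so 228 − Q = 42 and Q = 186.
PS = (42 − 42)·186 = 0.
The monopolist equates marginal revenue to marginal cost: 228 − 2Q = 42, so Q = 93. From demand, P = 135.
PS = (135 − 42)·93 = 8649.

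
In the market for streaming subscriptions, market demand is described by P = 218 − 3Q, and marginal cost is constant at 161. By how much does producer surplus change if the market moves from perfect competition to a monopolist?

PS rises by 270.75

Competitive firms price at marginal cost: P = 161, giving Q = 19.
PS = (161 − 161)·19 = 0.
The monopolist equates marginal revenue to marginal cost: 218 − 6Q = 161, so Q = 9.5. From demand, P = 189.5.
PS = (189.5 − 161)·9.5 = 270.75.
Change in producer surplus: 270.75 − 0 = 270.75.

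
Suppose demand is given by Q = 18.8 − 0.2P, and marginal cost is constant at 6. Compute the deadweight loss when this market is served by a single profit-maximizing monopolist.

DWL = 193.6

Inverting demand: P = 94 − 5Q.
Under competition P = MC = 6, so Q = (94 − 6)/5 = 17.6.
A monopolist chooses Q where MR = MC. MR = 94 − 10Q; setting this equal to 6 gives Q = 8.8 and P = 50.
DWL is the triangle between Q = 8.8 and Q = 17.6: ½·(17.6 − 8.8)·(50 − 6) = 193.6.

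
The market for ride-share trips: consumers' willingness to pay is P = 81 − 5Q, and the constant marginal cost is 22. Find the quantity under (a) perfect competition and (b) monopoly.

Competition: Q = 11.8; Monopoly: Q = 5.9

Competitive firms price at marginal cost: P = 22, giving Q = 11.8.
The monopolist equates marginal revenue to marginal cost: 81 − 10Q = 22, so Q = 5.9. From demand, P = 51.5.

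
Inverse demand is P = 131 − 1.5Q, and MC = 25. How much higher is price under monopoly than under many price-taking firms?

P rises by 53

Competitive firms price at marginal cost: P = 25, giving Q = 212/3.
Monopoly sets MR = MC: 131 − 3Q = 25 ⇒ Q = 106/3, P = 131 − 1.5·106/3 = 78.
Change in price: 78 − 25 = 53.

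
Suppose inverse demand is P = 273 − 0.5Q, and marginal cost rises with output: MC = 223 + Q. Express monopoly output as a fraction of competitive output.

Q_m/Q_c = 0.75

A monopolist chooses Q where MR = MC. MR = 273 − Q; setting this equal to 223 + Q gives Q = 25 and P = 260.5.
Competitive equilibrium sets price equal to marginal cost: 273 − 0.5Q = 223 + Q, so Q = 100/3 and P = 769/3.
Ratio Q_m/Q_c = 25/(100/3) = 0.75.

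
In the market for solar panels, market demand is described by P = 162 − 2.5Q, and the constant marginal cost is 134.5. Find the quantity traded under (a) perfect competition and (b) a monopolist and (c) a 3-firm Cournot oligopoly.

Competitive firms price at marginal cost: P = 134.5, giving Q = 11.
The monopolist equates marginal revenue to marginal cost: 162 − 5Q = 134.5, so Q = 5.5. From demand, P = 148.25.
With 3 symmetric Cournot firms, each firm's FOC gives 162 − 10q = 134.5, so q = 2.75, Q = 3·2.75 = 8.25, and P = 141.375.

Competition: Q = 11; Monopoly: Q = 5.5; Cournot: Q = 8.25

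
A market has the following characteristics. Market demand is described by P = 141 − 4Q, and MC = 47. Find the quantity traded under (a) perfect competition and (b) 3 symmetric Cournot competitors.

Competition: Q = 23.5; Cournot: Q = 17.625

Under competition P = MC = 47, so Q = (141 − 47)/4 = 23.5.
With 3 symmetric Cournot firms, each firm's FOC gives 141 − 16q = 47, so q = 5.875, Q = 3·5.875 = 17.625, and P = 70.5.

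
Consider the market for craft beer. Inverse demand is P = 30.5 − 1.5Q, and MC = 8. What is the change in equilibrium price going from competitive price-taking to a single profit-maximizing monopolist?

Under competition P = MC = 8, so Q = (30.5 − 8)/1.5 = 15.
A monopolist chooses Q where MR = MC. MR = 30.5 − 3Q; setting this equal to 8 gives Q = 7.5 and P = 19.25.
Change in equilibrium price: 19.25 − 8 = 11.25.

P rises by 11.25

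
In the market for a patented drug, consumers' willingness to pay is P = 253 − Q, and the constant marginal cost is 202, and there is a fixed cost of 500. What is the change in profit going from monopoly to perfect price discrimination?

Monopoly sets MR = MC: 253 − 2Q = 202 ⇒ Q = 25.5, P = 253 − 25.5 = 227.5.
Profit = (227.5 − 202)·25.5 − 500 = 150.25.
With perfect price discrimination, output is the efficient level Q = 51 (where demand meets MC), but every buyer pays their willingness to pay: CS = 0 and PS = total surplus.
PS equals the full surplus area, 1300.5. Profit = 1300.5 − 500 = 800.5.
Change in profit: 800.5 − 150.25 = 650.25.

π rises by 650.25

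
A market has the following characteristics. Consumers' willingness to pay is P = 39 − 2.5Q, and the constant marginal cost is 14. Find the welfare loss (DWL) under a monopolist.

Under competition P = MC = 14, so Q = (39 − 14)/2.5 = 10.
The monopolist equates marginal revenue to marginal cost: 39 − 5Q = 14, so Q = 5. From demand, P = 26.5.
DWL is the triangle between Q = 5 and Q = 10: ½·(10 − 5)·(26.5 − 14) = 31.25.

DWL = 31.25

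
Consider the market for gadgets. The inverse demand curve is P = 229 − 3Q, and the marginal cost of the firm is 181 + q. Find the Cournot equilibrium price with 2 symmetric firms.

In a 2-firm Cournot equilibrium, symmetry and the first-order condition give q = (229 − 181)/(10) = 4.8. So Q = 9.6 and P = 200.2.

P = 200.2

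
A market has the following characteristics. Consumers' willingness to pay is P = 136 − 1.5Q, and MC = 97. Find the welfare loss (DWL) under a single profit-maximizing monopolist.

DWL = 126.75

Perfect competition: P = MC = 97, so 136 − 1.5Q = 97 and Q = 26.
The monopolist equates marginal revenue to marginal cost: 136 − 3Q = 97, so Q = 13. From demand, P = 116.5.
DWL is the triangle between Q = 13 and Q = 26: ½·(26 − 13)·(116.5 − 97) = 126.75.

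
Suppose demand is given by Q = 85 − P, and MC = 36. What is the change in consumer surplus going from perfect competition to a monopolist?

Inverting demand: P = 85 − Q.
Competitive firms price at marginal cost: P = 36, giving Q = 49.
CS = ½·(85 − 36)·49 = 1200.5.
The monopolist equates marginal revenue to marginal cost: 85 − 2Q = 36, so Q = 24.5. From demand, P = 60.5.
CS = ½·(85 − 60.5)·24.5 = 300.125.
Change in consumer surplus: 300.125 − 1200.5 = −900.375.

CS falls by 900.375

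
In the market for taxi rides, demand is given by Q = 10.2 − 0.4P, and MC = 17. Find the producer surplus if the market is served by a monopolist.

Inverting demand: P = 25.5 − 2.5Q.
Monopoly sets MR = MC: 25.5 − 5Q = 17 ⇒ Q = 1.7, P = 25.5 − 2.5·1.7 = 21.25.
PS = (21.25 − 17)·1.7 = 7.225.

PS = 7.225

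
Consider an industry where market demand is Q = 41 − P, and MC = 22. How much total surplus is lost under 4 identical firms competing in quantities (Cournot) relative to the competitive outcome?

DWL = 7.22

Inverting demand: P = 41 − Q.
Competitive firms price at marginal cost: P = 22, giving Q = 19.
Cournot with 4 identical firms: the symmetric best-response condition is 41 − 5q = 22. Each firm produces q = 3.8, total output Q = 15.2, price P = 25.8.
DWL is the triangle between Q = 15.2 and Q = 19: ½·(19 − 15.2)·(25.8 − 22) = 7.22.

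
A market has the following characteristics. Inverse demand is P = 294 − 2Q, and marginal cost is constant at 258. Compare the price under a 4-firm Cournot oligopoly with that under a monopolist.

Cournot: P = 265.2; Monopoly: P = 276

With 4 symmetric Cournot firms, each firm's FOC gives 294 − 10q = 258, so q = 3.6, Q = 4·3.6 = 14.4, and P = 265.2.
The monopolist equates marginal revenue to marginal cost: 294 − 4Q = 258, so Q = 9. From demand, P = 276.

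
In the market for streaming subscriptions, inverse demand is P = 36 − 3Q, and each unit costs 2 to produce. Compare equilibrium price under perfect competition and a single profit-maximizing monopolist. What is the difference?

Competitive firms price at marginal cost: P = 2, giving Q = 34/3.
The monopolist equates marginal revenue to marginal cost: 36 − 6Q = 2, so Q = 17/3. From demand, P = 19.
Change in equilibrium price: 19 − 2 = 17.

P rises by 17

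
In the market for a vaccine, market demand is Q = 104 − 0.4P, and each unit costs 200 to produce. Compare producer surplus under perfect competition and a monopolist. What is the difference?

PS rises by 360

Inverting demand: P = 260 − 2.5Q.
Perfect competition: P = MC = 200, so 260 − 2.5Q = 200 and Q = 24.
PS = (200 − 200)·24 = 0.
Monopoly sets MR = MC: 260 − 5Q = 200 ⇒ Q = 12, P = 260 − 2.5·12 = 230.
PS = (230 − 200)·12 = 360.
Change in producer surplus: 360 − 0 = 360.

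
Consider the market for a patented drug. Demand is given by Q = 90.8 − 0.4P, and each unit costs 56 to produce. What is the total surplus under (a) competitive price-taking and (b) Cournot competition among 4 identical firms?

Competition: TS = 5848.2; Cournot: TS = 5614.272

Inverting demand: P = 227 − 2.5Q.
Under competition P = MC = 56, so Q = (227 − 56)/2.5 = 68.4.
CS = ½·(227 − 56)·68.4 = 5848.2; PS = (56 − 56)·68.4 = 0; TS = 5848.2.
In a 4-firm Cournot equilibrium, symmetry and the first-order condition give q = (227 − 56)/(12.5) = 13.68. So Q = 54.72 and P = 90.2.
CS = ½·(227 − 90.2)·54.72 = 3742.848; PS = (90.2 − 56)·54.72 = 1871.424; TS = 5614.272.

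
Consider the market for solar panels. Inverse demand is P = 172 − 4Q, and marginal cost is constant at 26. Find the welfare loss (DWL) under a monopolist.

Competitive firms price at marginal cost: P = 26, giving Q = 36.5.
A monopolist chooses Q where MR = MC. MR = 172 − 8Q; setting this equal to 26 gives Q = 18.25 and P = 99.
DWL is the triangle between Q = 18.25 and Q = 36.5: ½·(36.5 − 18.25)·(99 − 26) = 666.125.

DWL = 666.125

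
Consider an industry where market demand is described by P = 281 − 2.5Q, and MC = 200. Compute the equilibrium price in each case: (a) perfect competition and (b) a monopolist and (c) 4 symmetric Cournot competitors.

Competition: P = 200; Monopoly: P = 240.5; Cournot: P = 216.2

Competitive firms price at marginal cost: P = 200, giving Q = 32.4.
The monopolist equates marginal revenue to marginal cost: 281 − 5Q = 200, so Q = 16.2. From demand, P = 240.5.
With 4 symmetric Cournot firms, each firm's FOC gives 281 − 12.5q = 200, so q = 6.48, Q = 4·6.48 = 25.92, and P = 216.2.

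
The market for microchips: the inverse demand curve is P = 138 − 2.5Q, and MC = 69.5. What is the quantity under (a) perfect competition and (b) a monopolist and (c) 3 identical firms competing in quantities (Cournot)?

Competition: Q = 27.4; Monopoly: Q = 13.7; Cournot: Q = 20.55

Competitive firms price at marginal cost: P = 69.5, giving Q = 27.4.
Monopoly sets MR = MC: 138 − 5Q = 69.5 ⇒ Q = 13.7, P = 138 − 2.5·13.7 = 103.75.
In a 3-firm Cournot equilibrium, symmetry and the first-order condition give q = (138 − 69.5)/(10) = 6.85. So Q = 20.55 and P = 86.625.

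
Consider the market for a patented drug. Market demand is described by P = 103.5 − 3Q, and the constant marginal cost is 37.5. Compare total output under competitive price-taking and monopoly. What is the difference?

Q falls by 11

Competitive firms price at marginal cost: P = 37.5, giving Q = 22.
A monopolist chooses Q where MR = MC. MR = 103.5 − 6Q; setting this equal to 37.5 gives Q = 11 and P = 70.5.
Change in total output: 11 − 22 = −11.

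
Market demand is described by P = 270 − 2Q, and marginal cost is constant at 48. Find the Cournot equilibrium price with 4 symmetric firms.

P = 92.4

In a 4-firm Cournot equilibrium, symmetry and the first-order condition give q = (270 − 48)/(10) = 22.2. So Q = 88.8 and P = 92.4.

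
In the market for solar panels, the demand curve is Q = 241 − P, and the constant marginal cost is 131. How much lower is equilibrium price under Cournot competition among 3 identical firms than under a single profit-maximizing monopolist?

P falls by 27.5

Inverting demand: P = 241 − Q.
The monopolist equates marginal revenue to marginal cost: 241 − 2Q = 131, so Q = 55. From demand, P = 186.
In a 3-firm Cournot equilibrium, symmetry and the first-order condition give q = (241 − 131)/(4) = 27.5. So Q = 82.5 and P = 158.5.
Change in equilibrium price: 158.5 − 186 = −27.5.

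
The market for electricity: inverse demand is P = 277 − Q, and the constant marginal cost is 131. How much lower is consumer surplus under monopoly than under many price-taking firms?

Consumer surplus falls by 7993.5

Competitive firms price at marginal cost: P = 131, giving Q = 146.
CS = ½·(277 − 131)·146 = 10658.
Monopoly sets MR = MC: 277 − 2Q = 131 ⇒ Q = 73, P = 277 − 73 = 204.
CS = ½·(277 − 204)·73 = 2664.5.
Change in consumer surplus: 2664.5 − 10658 = −7993.5.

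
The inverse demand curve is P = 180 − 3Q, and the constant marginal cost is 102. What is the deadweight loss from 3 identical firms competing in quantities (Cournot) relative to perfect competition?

Under competition P = MC = 102, so Q = (180 − 102)/3 = 26.
Cournot with 3 identical firms: the symmetric best-response condition is 180 − 12q = 102. Each firm produces q = 6.5, total output Q = 19.5, price P = 121.5.
DWL is the triangle between Q = 19.5 and Q = 26: ½·(26 − 19.5)·(121.5 − 102) = 63.375.

DWL = 63.375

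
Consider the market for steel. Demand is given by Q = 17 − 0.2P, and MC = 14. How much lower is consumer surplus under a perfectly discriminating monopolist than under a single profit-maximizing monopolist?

Inverting demand: P = 85 − 5Q.
A monopolist chooses Q where MR = MC. MR = 85 − 10Q; setting this equal to 14 gives Q = 7.1 and P = 49.5.
CS = ½·(85 − 49.5)·7.1 = 126.025.
Under first-degree price discrimination the firm charges each unit its demand price and produces up to where P = MC, i.e. Q = 14.2. Consumer surplus is zero; producer surplus equals total surplus.
CS = 0.
Change in consumer surplus: 0 − 126.025 = −126.025.

Consumer surplus falls by 126.025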